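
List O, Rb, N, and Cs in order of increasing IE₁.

Cs < Rb < O < N

Removing the outermost electron gets harder across a period and easier down a group.
Here both period and group differ, so the two effects have to be weighed against each other.
Rb > Cs: Rb sits above Cs in group 1, so the down-group effect alone puts Rb higher.
O > Rb: both effects reinforce here, so O is clearly the higher of the two.
N > O: this pair runs against the simple trend — see the exception note.
Note the exception: N has a higher first ionization energy than O, contrary to the simple trend — pairing an electron in O's 2p⁴ costs repulsion energy, so O ionizes more easily than half-filled N (2p³).
For reference (kJ/mol): N 1402, O 1314, Rb 403, Cs 376.
So from lowest to highest: Cs < Rb < O < N.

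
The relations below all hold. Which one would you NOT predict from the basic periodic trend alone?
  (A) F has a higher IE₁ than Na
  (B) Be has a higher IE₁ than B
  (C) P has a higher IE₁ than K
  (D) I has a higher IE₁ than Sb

(B)

The general trend: IE₁ increases across a period and decreases down a group.
(A) F (period 2, group 17) vs Na (period 3, group 1): the stated order agrees with the simple trend.
(B) Be (period 2, group 2) vs B (period 2, group 13): the stated order contradicts the simple trend.
(C) P (period 3, group 15) vs K (period 4, group 1): the stated order agrees with the simple trend.
(D) I (period 5, group 17) vs Sb (period 5, group 15): the stated order agrees with the simple trend.
The exception is (B): removing B's lone 2p electron is easier than breaking Be's filled 2s².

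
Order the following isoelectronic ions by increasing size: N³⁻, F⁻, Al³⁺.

Al³⁺, F⁻, N³⁻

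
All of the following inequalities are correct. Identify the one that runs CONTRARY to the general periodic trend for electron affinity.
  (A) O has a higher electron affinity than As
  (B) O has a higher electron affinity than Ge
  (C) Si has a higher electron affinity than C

(C)

The general trend: electron affinity increases across a period and decreases down a group.
(A) O (period 2, group 16) vs As (period 4, group 15): the stated order agrees with the simple trend.
(B) O (period 2, group 16) vs Ge (period 4, group 14): the stated order agrees with the simple trend.
(C) Si (period 3, group 14) vs C (period 2, group 14): the stated order contradicts the simple trend.
The exception is (C): Si's larger, more diffuse 3p orbitals accept an added electron slightly more readily than C's compact 2p.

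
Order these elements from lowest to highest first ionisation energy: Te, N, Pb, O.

Pb < Te < O < N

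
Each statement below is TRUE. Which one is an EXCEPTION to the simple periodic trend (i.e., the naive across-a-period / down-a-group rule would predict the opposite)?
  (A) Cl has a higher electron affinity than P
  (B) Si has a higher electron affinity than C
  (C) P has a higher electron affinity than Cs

The general trend: electron affinity increases across a period and decreases down a group.
(A) Cl (period 3, group 17) vs P (period 3, group 15): the stated order agrees with the simple trend.
(B) Si (period 3, group 14) vs C (period 2, group 14): the stated order contradicts the simple trend.
(C) P (period 3, group 15) vs Cs (period 6, group 1): the stated order agrees with the simple trend.
The exception is (B): Si's larger, more diffuse 3p orbitals accept an added electron slightly more readily than C's compact 2p.

(B)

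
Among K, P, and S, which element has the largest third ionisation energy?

K

After 2 electrons have been removed, what remains? K²⁺ is already 1 electron into the core; P²⁺ still has 3 valence electrons; S²⁺ still has 4 valence electrons.
Pulling an electron out of a noble-gas core costs far more than removing a remaining valence electron, so K sits at the high end of IE_3.
Valence configurations: P²⁺ [Ne]3s²3p¹, S²⁺ [Ne]3s²3p².
Tabulated IE_3 (kJ/mol): K 4420, P 2914, S 3357.
Overall IE_3 order: P < S < K.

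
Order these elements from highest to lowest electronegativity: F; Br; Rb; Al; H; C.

F > Br > C > H > Al > Rb

H is in period 1, group 1; C is in period 2, group 14; F is in period 2, group 17; Al is in period 3, group 13; Br is in period 4, group 17; Rb is in period 5, group 1.
EN rises left→right (higher Z_eff, smaller atoms) and falls top→bottom (larger, more shielded atoms).
Here both period and group differ, so the two effects have to be weighed against each other.
Al > Rb: relative to Rb, both the across-period and down-group shifts push Al's electronegativity up.
H > Al: the two effects oppose for this pair; the down-group effect wins (2.20 vs 1.61).
C > H: period and group pull opposite ways; the across-period shift dominates (2.55 vs 2.20).
Br > C: period and group pull opposite ways; the across-period shift dominates (2.96 vs 2.55).
F > Br: F sits above Br in group 17, so the down-group effect alone puts F higher.
Tabulated electronegativity (Pauling): H 2.20, C 2.55, F 3.98, Al 1.61, Br 2.96, Rb 0.82.
So from highest to lowest: F > Br > C > H > Al > Rb.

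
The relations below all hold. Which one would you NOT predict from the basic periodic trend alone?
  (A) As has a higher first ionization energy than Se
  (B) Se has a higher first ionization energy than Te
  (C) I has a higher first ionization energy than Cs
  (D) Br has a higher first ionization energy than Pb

(A)

The general trend: first ionization energy increases across a period and decreases down a group.
(A) As (period 4, group 15) vs Se (period 4, group 16): the stated order contradicts the simple trend.
(B) Se (period 4, group 16) vs Te (period 5, group 16): the stated order agrees with the simple trend.
(C) I (period 5, group 17) vs Cs (period 6, group 1): the stated order agrees with the simple trend.
(D) Br (period 4, group 17) vs Pb (period 6, group 14): the stated order agrees with the simple trend.
The exception is (A): Se (4p⁴) ionizes more easily than half-filled As (4p³).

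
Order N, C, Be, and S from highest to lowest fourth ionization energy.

Be > N > C > S

IE_4 is the cost of taking one more electron from the +3 cation: N³⁺ still has 2 valence electrons; C³⁺ still has 1 valence electron; Be³⁺ is already 1 electron into the core; S³⁺ still has 3 valence electrons.
Breaking into a closed-shell core is much more expensive than removing a leftover valence electron — Be has the largest IE_4 here.
Valence configurations: N³⁺ [He]2s², C³⁺ [He]2s¹, S³⁺ [Ne]3s²3p¹.
The numbers (kJ/mol): N 7475, C 6223, Be 21007, S 4556.
So the fourth ionization energies run S < C < N < Be.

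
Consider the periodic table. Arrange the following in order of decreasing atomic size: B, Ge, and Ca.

Across a period the added protons contract the valence shell; down a group each new principal shell makes the atom larger.
Here both period and group differ, so the two effects have to be weighed against each other.
Ge > B: period and group pull opposite ways; the down-group shift dominates (121 vs 85 pm).
Ca > Ge: Ca lies to the left of Ge in period 4, so the across-period effect alone puts Ca larger.
For reference (pm): B 85, Ca 171, Ge 121.
So from largest to smallest: Ca > Ge > B.

Ca, Ge, B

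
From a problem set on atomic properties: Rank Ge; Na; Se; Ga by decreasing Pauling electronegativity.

Se, Ge, Ga, Na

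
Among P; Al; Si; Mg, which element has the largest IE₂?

IE_2 is the cost of taking one more electron from the +1 cation: P⁺ still has 4 valence electrons; Al⁺ still has 2 valence electrons; Si⁺ still has 3 valence electrons; Mg⁺ still has 1 valence electron.
All are still removing valence electrons, so compare the +1 ions as you would atoms: IE_2 generally rises across a period (higher Z_eff) and falls down a group (larger shell), subject to the usual subshell exceptions.
Valence configurations: P⁺ [Ne]3s²3p², Al⁺ [Ne]3s², Si⁺ [Ne]3s²3p¹, Mg⁺ [Ne]3s¹.
Si⁺ loses a lone 3p electron whereas Al⁺ must break into a filled 3s² pair, so IE_2(Al) > IE_2(Si) even though Si has the higher nuclear charge.
The numbers (kJ/mol): P 1907, Al 1817, Si 1577, Mg 1451.
Putting it together, IE_2: Mg < Si < Al < P.

P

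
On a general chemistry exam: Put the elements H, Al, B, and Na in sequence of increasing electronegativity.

H is in period 1, group 1; B is in period 2, group 13; Na is in period 3, group 1; Al is in period 3, group 13.
Atoms toward the upper right of the periodic table pull bonding electrons most strongly.
These span different periods and groups, so the two trends combine.
Al > Na: both are in period 3; the period trend gives Al the larger value.
B > Al: they share group 13; the group trend gives B the larger value.
H > B: the two effects oppose for this pair; the down-group effect wins (2.20 vs 2.04).
Tabulated electronegativity (Pauling): H 2.20, B 2.04, Na 0.93, Al 1.61.
So from lowest to highest: Na < Al < B < H.

Na < Al < B < H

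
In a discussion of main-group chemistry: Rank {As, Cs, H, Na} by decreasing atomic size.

Cs > Na > As > H

Radius decreases left→right (rising Z_eff, same n) and increases top→bottom (higher n).
These span different periods and groups, so the two trends combine.
As > H: period and group pull opposite ways; the down-group shift dominates (121 vs 32 pm).
Na > As: period and group pull opposite ways; the across-period shift dominates (155 vs 121 pm).
Cs > Na: they share group 1; the group trend gives Cs the larger value.
For reference (pm): H 32, Na 155, As 121, Cs 232.
So from largest to smallest: Cs > Na > As > H.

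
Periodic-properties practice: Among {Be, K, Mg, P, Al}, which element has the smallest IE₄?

P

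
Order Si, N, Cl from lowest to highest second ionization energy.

Consider each +1 ion: Si⁺ still has 3 valence electrons; N⁺ still has 4 valence electrons; Cl⁺ still has 6 valence electrons.
All are still removing valence electrons, so compare the +1 ions as you would atoms: IE_2 generally rises across a period (higher Z_eff) and falls down a group (larger shell), subject to the usual subshell exceptions.
Valence configurations: Si⁺ [Ne]3s²3p¹, N⁺ [He]2s²2p², Cl⁺ [Ne]3s²3p⁴.
Approximate IE_2 values (kJ/mol): Si 1577, N 2856, Cl 2298.
Overall IE_2 order: Si < Cl < N.

Si, Cl, N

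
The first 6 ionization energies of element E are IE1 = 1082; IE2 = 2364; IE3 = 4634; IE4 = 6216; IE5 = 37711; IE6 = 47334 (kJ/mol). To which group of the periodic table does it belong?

Group 14

Look for the largest jump between consecutive ionization energies: IE5/IE4 ≈ 6.1, far larger than any earlier ratio.
That jump marks the point where a core electron is being removed. So the atom has 4 valence electrons.
A main-group element with 4 valence electrons is in group 14.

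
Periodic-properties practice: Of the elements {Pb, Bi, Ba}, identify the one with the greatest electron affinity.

Ba is in period 6, group 2; Pb is in period 6, group 14; Bi is in period 6, group 15.
Electron affinity generally becomes more exothermic across a period toward the halogens and less exothermic down a group.
All lie in period 6, so electron affinity increases left to right.
The greatest electron affinity among these belongs to Bi.

Bi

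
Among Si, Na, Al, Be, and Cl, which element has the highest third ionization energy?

The third ionization energy removes an electron from the +2 ion. For each element: Si²⁺ still has 2 valence electrons; Na²⁺ is already 1 electron into the core; Al²⁺ still has 1 valence electron; Be²⁺ is the bare [He] core; Cl²⁺ still has 5 valence electrons.
Core electrons are held far more tightly than valence electrons, so Na and Be top the IE_3 order.
Valence configurations: Si²⁺ [Ne]3s², Al²⁺ [Ne]3s¹, Cl²⁺ [Ne]3s²3p³.
The numbers (kJ/mol): Si 3232, Na 6910, Al 2745, Be 14849, Cl 3822.
So the third ionization energies run Al < Si < Cl < Na < Be.

Be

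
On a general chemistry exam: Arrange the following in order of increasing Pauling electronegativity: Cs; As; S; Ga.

S is in period 3, group 16; Ga is in period 4, group 13; As is in period 4, group 15; Cs is in period 6, group 1.
Atoms toward the upper right of the periodic table pull bonding electrons most strongly.
Neither a single period nor a single group — weigh both effects.
Ga > Cs: relative to Cs, both the across-period and down-group shifts push Ga's electronegativity up.
As > Ga: As lies to the right of Ga in period 4, so the across-period effect alone puts As higher.
S > As: relative to As, both the across-period and down-group shifts push S's electronegativity up.
For reference (Pauling): S 2.58, Ga 1.81, As 2.18, Cs 0.79.
So from lowest to highest: Cs < Ga < As < S.

Cs < Ga < As < S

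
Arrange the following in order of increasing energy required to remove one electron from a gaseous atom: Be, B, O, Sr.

Sr < B < Be < O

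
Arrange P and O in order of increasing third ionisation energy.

IE_3 is the cost of taking one more electron from the +2 cation: P²⁺ still has 3 valence electrons; O²⁺ still has 4 valence electrons.
All are still removing valence electrons, so compare the +2 ions as you would atoms: IE_3 generally rises across a period (higher Z_eff) and falls down a group (larger shell), subject to the usual subshell exceptions.
Valence configurations: P²⁺ [Ne]3s²3p¹, O²⁺ [He]2s²2p².
Approximate IE_3 values (kJ/mol): P 2914, O 5300.
So the third ionization energies run P < O.

P < O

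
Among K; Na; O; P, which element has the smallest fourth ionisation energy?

P

After 3 electrons have been removed, what remains? K³⁺ is already 2 electrons into the core; Na³⁺ is already 2 electrons into the core; O³⁺ still has 3 valence electrons; P³⁺ still has 2 valence electrons.
Usually core removal costs more than valence removal, but here the competition is close: a tightly held n=2 valence electron can cost more to remove than an n=3 core electron, so the actual values have to decide it.
Valence configurations: O³⁺ [He]2s²2p¹, P³⁺ [Ne]3s².
The numbers (kJ/mol): K 5877, Na 9543, O 7469, P 4964.
Overall IE_4 order: P < K < O < Na.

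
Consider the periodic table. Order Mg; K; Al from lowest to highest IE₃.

Al < K < Mg

After 2 electrons have been removed, what remains? Mg²⁺ is the bare [Ne] core; K²⁺ is already 1 electron into the core; Al²⁺ still has 1 valence electron.
Pulling an electron out of a noble-gas core costs far more than removing a remaining valence electron, so K and Mg sit at the high end of IE_3.
The numbers (kJ/mol): Mg 7733, K 4420, Al 2745.
Overall IE_3 order: Al < K < Mg.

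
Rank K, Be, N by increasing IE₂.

The second ionization energy removes an electron from the +1 ion. For each element: K⁺ is the bare [Ar] core; Be⁺ still has 1 valence electron; N⁺ still has 4 valence electrons.
Core electrons are held far more tightly than valence electrons, so K tops the IE_2 order.
Valence configurations: Be⁺ [He]2s¹, N⁺ [He]2s²2p².
The numbers (kJ/mol): K 3052, Be 1757, N 2856.
Overall IE_2 order: Be < N < K.

Be < N < K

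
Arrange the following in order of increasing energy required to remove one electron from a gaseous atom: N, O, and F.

O < N < F

N is in period 2, group 15; O is in period 2, group 16; F is in period 2, group 17.
Removing the outermost electron gets harder across a period and easier down a group.
All lie in period 2; the across-period trend (first ionization energy increases left to right) applies, with the exception below.
Note the exception: N has a higher first ionization energy than O, contrary to the simple trend — pairing an electron in O's 2p⁴ costs repulsion energy, so O ionizes more easily than half-filled N (2p³).
For reference (kJ/mol): N 1402, O 1314, F 1681.
So from lowest to highest: O < N < F.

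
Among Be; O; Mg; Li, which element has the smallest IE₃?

O

Consider each +2 ion: Be²⁺ is the bare [He] core; O²⁺ still has 4 valence electrons; Mg²⁺ is the bare [Ne] core; Li²⁺ is already 1 electron into the core.
Core electrons are held far more tightly than valence electrons, so Mg, Li and Be top the IE_3 order.
Approximate IE_3 values (kJ/mol): Be 14849, O 5300, Mg 7733, Li 11815.
Hence IE_3: O < Mg < Li < Be.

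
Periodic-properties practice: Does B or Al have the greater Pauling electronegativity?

Atoms toward the upper right of the periodic table pull bonding electrons most strongly.
All are in group 13, so electronegativity increases up the group.
So B has the greater Pauling electronegativity (B > Al).

B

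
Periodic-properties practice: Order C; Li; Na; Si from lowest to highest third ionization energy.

The third ionization energy removes an electron from the +2 ion. For each element: C²⁺ still has 2 valence electrons; Li²⁺ is already 1 electron into the core; Na²⁺ is already 1 electron into the core; Si²⁺ still has 2 valence electrons.
Breaking into a closed-shell core is much more expensive than removing a leftover valence electron — Na and Li have the largest IE_3 here.
Valence configurations: C²⁺ [He]2s², Si²⁺ [Ne]3s².
The numbers (kJ/mol): C 4620, Li 11815, Na 6910, Si 3232.
So the third ionization energies run Si < C < Na < Li.

Si < C < Na < Li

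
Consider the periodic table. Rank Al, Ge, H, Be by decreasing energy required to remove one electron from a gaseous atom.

H is in period 1, group 1; Be is in period 2, group 2; Al is in period 3, group 13; Ge is in period 4, group 14.
IE₁ increases left→right with effective nuclear charge and decreases top→bottom as the valence shell moves farther out.
A diagonal step moves right (one effect) and down (the opposite effect) at once.
Ge > Al: period and group pull opposite ways; the across-period shift dominates (762 vs 578 kJ/mol).
Be > Ge: the two effects oppose for this pair; the down-group effect wins (900 vs 762 kJ/mol).
H > Be: period and group pull opposite ways; the down-group shift dominates (1312 vs 900 kJ/mol).
Approximate values (kJ/mol): H 1312, Be 900, Al 578, Ge 762.
So from highest to lowest: H > Be > Ge > Al.

H, Be, Ge, Al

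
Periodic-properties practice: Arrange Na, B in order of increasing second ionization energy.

Consider each +1 ion: Na⁺ is the bare [Ne] core; B⁺ still has 2 valence electrons.
Pulling an electron out of a noble-gas core costs far more than removing a remaining valence electron, so Na sits at the high end of IE_2.
Approximate IE_2 values (kJ/mol): Na 4562, B 2427.
Overall IE_2 order: B < Na.

B < Na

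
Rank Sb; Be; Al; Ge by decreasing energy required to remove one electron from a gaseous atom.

Be is in period 2, group 2; Al is in period 3, group 13; Ge is in period 4, group 14; Sb is in period 5, group 15.
Removing the outermost electron gets harder across a period and easier down a group.
These sit on a diagonal, where the across-period and down-group effects partly cancel.
Ge > Al: the two effects oppose for this pair; the across-period effect wins (762 vs 578 kJ/mol).
Sb > Ge: the two effects oppose for this pair; the across-period effect wins (831 vs 762 kJ/mol).
Be > Sb: the two effects oppose for this pair; the down-group effect wins (900 vs 831 kJ/mol).
Tabulated first ionization energy (kJ/mol): Be 900, Al 578, Ge 762, Sb 831.
So from highest to lowest: Be > Sb > Ge > Al.

Be > Sb > Ge > Al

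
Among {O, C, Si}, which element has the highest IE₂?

O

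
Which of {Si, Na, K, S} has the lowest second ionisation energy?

IE_2 is the cost of taking one more electron from the +1 cation: Si⁺ still has 3 valence electrons; Na⁺ is the bare [Ne] core; K⁺ is the bare [Ar] core; S⁺ still has 5 valence electrons.
Core electrons are held far more tightly than valence electrons, so K and Na top the IE_2 order.
Valence configurations: Si⁺ [Ne]3s²3p¹, S⁺ [Ne]3s²3p³.
The numbers (kJ/mol): Si 1577, Na 4562, K 3052, S 2252.
Putting it together, IE_2: Si < S < K < Na.

Si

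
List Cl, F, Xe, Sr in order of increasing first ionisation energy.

IE₁ increases left→right with effective nuclear charge and decreases top→bottom as the valence shell moves farther out.
These span different periods and groups, so the two trends combine.
Xe > Sr: both are in period 5; the period trend gives Xe the larger value.
Cl > Xe: period and group pull opposite ways; the down-group shift dominates (1251 vs 1170 kJ/mol).
F > Cl: they share group 17; the group trend gives F the larger value.
Tabulated first ionization energy (kJ/mol): F 1681, Cl 1251, Sr 550, Xe 1170.
So from lowest to highest: Sr < Xe < Cl < F.

Sr < Xe < Cl < F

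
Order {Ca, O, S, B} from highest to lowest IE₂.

Consider each +1 ion: Ca⁺ still has 1 valence electron; O⁺ still has 5 valence electrons; S⁺ still has 5 valence electrons; B⁺ still has 2 valence electrons.
All are still removing valence electrons, so compare the +1 ions as you would atoms: IE_2 generally rises across a period (higher Z_eff) and falls down a group (larger shell), subject to the usual subshell exceptions.
Valence configurations: Ca⁺ [Ar]4s¹, O⁺ [He]2s²2p³, S⁺ [Ne]3s²3p³, B⁺ [He]2s².
Tabulated IE_2 (kJ/mol): Ca 1145, O 3388, S 2252, B 2427.
So the second ionization energies run Ca < S < B < O.

O, B, S, Ca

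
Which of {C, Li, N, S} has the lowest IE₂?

S

The second ionization energy removes an electron from the +1 ion. For each element: C⁺ still has 3 valence electrons; Li⁺ is the bare [He] core; N⁺ still has 4 valence electrons; S⁺ still has 5 valence electrons.
Breaking into a closed-shell core is much more expensive than removing a leftover valence electron — Li has the largest IE_2 here.
Valence configurations: C⁺ [He]2s²2p¹, N⁺ [He]2s²2p², S⁺ [Ne]3s²3p³.
The numbers (kJ/mol): C 2353, Li 7298, N 2856, S 2252.
Putting it together, IE_2: S < C < N < Li.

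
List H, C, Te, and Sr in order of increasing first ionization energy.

Sr, Te, C, H

H is in period 1, group 1; C is in period 2, group 14; Sr is in period 5, group 2; Te is in period 5, group 16.
IE₁ increases left→right with effective nuclear charge and decreases top→bottom as the valence shell moves farther out.
Neither a single period nor a single group — weigh both effects.
Te > Sr: both are in period 5; the period trend gives Te the larger value.
C > Te: period and group pull opposite ways; the down-group shift dominates (1086 vs 869 kJ/mol).
H > C: period and group pull opposite ways; the down-group shift dominates (1312 vs 1086 kJ/mol).
Tabulated first ionization energy (kJ/mol): H 1312, C 1086, Sr 550, Te 869.
So from lowest to highest: Sr < Te < C < H.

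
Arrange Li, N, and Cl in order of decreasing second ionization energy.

Li > N > Cl

The second ionization energy removes an electron from the +1 ion. For each element: Li⁺ is the bare [He] core; N⁺ still has 4 valence electrons; Cl⁺ still has 6 valence electrons.
Breaking into a closed-shell core is much more expensive than removing a leftover valence electron — Li has the largest IE_2 here.
Valence configurations: N⁺ [He]2s²2p², Cl⁺ [Ne]3s²3p⁴.
Tabulated IE_2 (kJ/mol): Li 7298, N 2856, Cl 2298.
Putting it together, IE_2: Cl < N < Li.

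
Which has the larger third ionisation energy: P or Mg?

Consider each +2 ion: P²⁺ still has 3 valence electrons; Mg²⁺ is the bare [Ne] core.
Core electrons are held far more tightly than valence electrons, so Mg tops the IE_3 order.
Tabulated IE_3 (kJ/mol): P 2914, Mg 7733.
Hence IE_3: P < Mg.

Mg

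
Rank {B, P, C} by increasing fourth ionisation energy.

P, C, B

The fourth ionization energy removes an electron from the +3 ion. For each element: B³⁺ is the bare [He] core; P³⁺ still has 2 valence electrons; C³⁺ still has 1 valence electron.
Breaking into a closed-shell core is much more expensive than removing a leftover valence electron — B has the largest IE_4 here.
Valence configurations: P³⁺ [Ne]3s², C³⁺ [He]2s¹.
Approximate IE_4 values (kJ/mol): B 25026, P 4964, C 6223.
Overall IE_4 order: P < C < B.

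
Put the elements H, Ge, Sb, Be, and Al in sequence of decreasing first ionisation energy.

H is in period 1, group 1; Be is in period 2, group 2; Al is in period 3, group 13; Ge is in period 4, group 14; Sb is in period 5, group 15.
First ionization energy rises across a period (greater Z_eff holds electrons more tightly) and falls down a group (valence electrons are farther from the nucleus).
These sit on a diagonal, where the across-period and down-group effects partly cancel.
Ge > Al: the two effects oppose for this pair; the across-period effect wins (762 vs 578 kJ/mol).
Sb > Ge: the two effects oppose for this pair; the across-period effect wins (831 vs 762 kJ/mol).
Be > Sb: period and group pull opposite ways; the down-group shift dominates (900 vs 831 kJ/mol).
H > Be: the two effects oppose for this pair; the down-group effect wins (1312 vs 900 kJ/mol).
Approximate values (kJ/mol): H 1312, Be 900, Al 578, Ge 762, Sb 831.
So from highest to lowest: H > Be > Sb > Ge > Al.

H > Be > Sb > Ge > Al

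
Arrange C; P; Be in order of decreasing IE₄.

Be, C, P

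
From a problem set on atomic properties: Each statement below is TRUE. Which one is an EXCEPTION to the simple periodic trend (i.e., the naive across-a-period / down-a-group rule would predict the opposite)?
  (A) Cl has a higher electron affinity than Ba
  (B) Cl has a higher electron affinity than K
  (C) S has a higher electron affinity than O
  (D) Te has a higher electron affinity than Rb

(C)

The general trend: electron affinity increases across a period and decreases down a group.
(A) Cl (period 3, group 17) vs Ba (period 6, group 2): the stated order agrees with the simple trend.
(B) Cl (period 3, group 17) vs K (period 4, group 1): the stated order agrees with the simple trend.
(C) S (period 3, group 16) vs O (period 2, group 16): the stated order contradicts the simple trend.
(D) Te (period 5, group 16) vs Rb (period 5, group 1): the stated order agrees with the simple trend.
The exception is (C): the compact 2p subshell of O repels the added electron more than S's larger 3p does.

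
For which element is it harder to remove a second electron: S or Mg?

S

The second ionization energy removes an electron from the +1 ion. For each element: S⁺ still has 5 valence electrons; Mg⁺ still has 1 valence electron.
All are still removing valence electrons, so compare the +1 ions as you would atoms: IE_2 generally rises across a period (higher Z_eff) and falls down a group (larger shell), subject to the usual subshell exceptions.
Valence configurations: S⁺ [Ne]3s²3p³, Mg⁺ [Ne]3s¹.
The numbers (kJ/mol): S 2252, Mg 1451.
Overall IE_2 order: Mg < S.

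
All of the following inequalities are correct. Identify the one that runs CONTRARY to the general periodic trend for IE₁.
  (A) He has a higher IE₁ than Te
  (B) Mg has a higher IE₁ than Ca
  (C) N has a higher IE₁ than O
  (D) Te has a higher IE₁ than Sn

The general trend: IE₁ increases across a period and decreases down a group.
(A) He (period 1, group 18) vs Te (period 5, group 16): the stated order agrees with the simple trend.
(B) Mg (period 3, group 2) vs Ca (period 4, group 2): the stated order agrees with the simple trend.
(C) N (period 2, group 15) vs O (period 2, group 16): the stated order contradicts the simple trend.
(D) Te (period 5, group 16) vs Sn (period 5, group 14): the stated order agrees with the simple trend.
The exception is (C): pairing an electron in O's 2p⁴ costs repulsion energy, so O ionizes more easily than half-filled N (2p³).

(C)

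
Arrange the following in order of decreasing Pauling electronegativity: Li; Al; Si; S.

S > Si > Al > Li

Li is in period 2, group 1; Al is in period 3, group 13; Si is in period 3, group 14; S is in period 3, group 16.
EN rises left→right (higher Z_eff, smaller atoms) and falls top→bottom (larger, more shielded atoms).
Neither a single period nor a single group — weigh both effects.
Al > Li: the two effects oppose for this pair; the across-period effect wins (1.61 vs 0.98).
Si > Al: both are in period 3; the period trend gives Si the larger value.
S > Si: S lies to the right of Si in period 3, so the across-period effect alone puts S higher.
Approximate values (Pauling): Li 0.98, Al 1.61, Si 1.90, S 2.58.
So from highest to lowest: S > Si > Al > Li.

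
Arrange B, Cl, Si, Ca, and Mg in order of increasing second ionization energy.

Ca < Mg < Si < Cl < B

IE_2 is the cost of taking one more electron from the +1 cation: B⁺ still has 2 valence electrons; Cl⁺ still has 6 valence electrons; Si⁺ still has 3 valence electrons; Ca⁺ still has 1 valence electron; Mg⁺ still has 1 valence electron.
All are still removing valence electrons, so compare the +1 ions as you would atoms: IE_2 generally rises across a period (higher Z_eff) and falls down a group (larger shell), subject to the usual subshell exceptions.
Valence configurations: B⁺ [He]2s², Cl⁺ [Ne]3s²3p⁴, Si⁺ [Ne]3s²3p¹, Ca⁺ [Ar]4s¹, Mg⁺ [Ne]3s¹.
The numbers (kJ/mol): B 2427, Cl 2298, Si 1577, Ca 1145, Mg 1451.
Overall IE_2 order: Ca < Mg < Si < Cl < B.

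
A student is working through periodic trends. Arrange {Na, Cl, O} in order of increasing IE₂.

After 1 electron has been removed, what remains? Na⁺ is the bare [Ne] core; Cl⁺ still has 6 valence electrons; O⁺ still has 5 valence electrons.
Breaking into a closed-shell core is much more expensive than removing a leftover valence electron — Na has the largest IE_2 here.
Valence configurations: Cl⁺ [Ne]3s²3p⁴, O⁺ [He]2s²2p³.
The numbers (kJ/mol): Na 4562, Cl 2298, O 3388.
So the second ionization energies run Cl < O < Na.

Cl < O < Na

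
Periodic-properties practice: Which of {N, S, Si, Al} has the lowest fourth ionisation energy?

After 3 electrons have been removed, what remains? N³⁺ still has 2 valence electrons; S³⁺ still has 3 valence electrons; Si³⁺ still has 1 valence electron; Al³⁺ is the bare [Ne] core.
Core electrons are held far more tightly than valence electrons, so Al tops the IE_4 order.
Valence configurations: N³⁺ [He]2s², S³⁺ [Ne]3s²3p¹, Si³⁺ [Ne]3s¹.
Approximate IE_4 values (kJ/mol): N 7475, S 4556, Si 4356, Al 11577.
Overall IE_4 order: Si < S < N < Al.

Si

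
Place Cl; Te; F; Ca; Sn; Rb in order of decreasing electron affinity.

Cl > F > Te > Sn > Rb > Ca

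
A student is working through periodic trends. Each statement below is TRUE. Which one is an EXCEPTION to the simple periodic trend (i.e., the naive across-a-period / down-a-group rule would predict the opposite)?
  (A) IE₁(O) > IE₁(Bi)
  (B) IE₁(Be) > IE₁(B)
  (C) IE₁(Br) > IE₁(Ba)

(B)

The general trend: IE₁ increases across a period and decreases down a group.
(A) O (period 2, group 16) vs Bi (period 6, group 15): the stated order agrees with the simple trend.
(B) Be (period 2, group 2) vs B (period 2, group 13): the stated order contradicts the simple trend.
(C) Br (period 4, group 17) vs Ba (period 6, group 2): the stated order agrees with the simple trend.
The exception is (B): removing B's lone 2p electron is easier than breaking Be's filled 2s².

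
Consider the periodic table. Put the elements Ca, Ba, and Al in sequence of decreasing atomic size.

Atomic radius shrinks across a period as nuclear charge pulls the same shell inward, and grows down a group as new shells are added.
Neither a single period nor a single group — weigh both effects.
Ca > Al: both effects reinforce here, so Ca is clearly the larger of the two.
Ba > Ca: they share group 2; the group trend gives Ba the larger value.
Tabulated atomic radius (pm): Al 126, Ca 171, Ba 196.
So from largest to smallest: Ba > Ca > Al.

Ba, Ca, Al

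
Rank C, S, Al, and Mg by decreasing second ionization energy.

C > S > Al > Mg

IE_2 is the cost of taking one more electron from the +1 cation: C⁺ still has 3 valence electrons; S⁺ still has 5 valence electrons; Al⁺ still has 2 valence electrons; Mg⁺ still has 1 valence electron.
All are still removing valence electrons, so compare the +1 ions as you would atoms: IE_2 generally rises across a period (higher Z_eff) and falls down a group (larger shell), subject to the usual subshell exceptions.
Valence configurations: C⁺ [He]2s²2p¹, S⁺ [Ne]3s²3p³, Al⁺ [Ne]3s², Mg⁺ [Ne]3s¹.
Tabulated IE_2 (kJ/mol): C 2353, S 2252, Al 1817, Mg 1451.
Putting it together, IE_2: Mg < Al < S < C.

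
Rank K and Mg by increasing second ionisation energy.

Mg < K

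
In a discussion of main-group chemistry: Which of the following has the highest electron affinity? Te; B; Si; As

Te

B is in period 2, group 13; Si is in period 3, group 14; As is in period 4, group 15; Te is in period 5, group 16.
Adding an electron releases more energy for atoms nearer the top right (short of the noble gases).
A diagonal step moves right (one effect) and down (the opposite effect) at once.
As > B: period and group pull opposite ways; the across-period shift dominates (78 vs 27 kJ/mol).
Si > As: period and group pull opposite ways; the down-group shift dominates (134 vs 78 kJ/mol).
Te > Si: period and group pull opposite ways; the across-period shift dominates (190 vs 134 kJ/mol).
For reference (kJ/mol): B 27, Si 134, As 78, Te 190.
The highest electron affinity among these belongs to Te.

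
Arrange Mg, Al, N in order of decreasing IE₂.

The second ionization energy removes an electron from the +1 ion. For each element: Mg⁺ still has 1 valence electron; Al⁺ still has 2 valence electrons; N⁺ still has 4 valence electrons.
All are still removing valence electrons, so compare the +1 ions as you would atoms: IE_2 generally rises across a period (higher Z_eff) and falls down a group (larger shell), subject to the usual subshell exceptions.
Valence configurations: Mg⁺ [Ne]3s¹, Al⁺ [Ne]3s², N⁺ [He]2s²2p².
Tabulated IE_2 (kJ/mol): Mg 1451, Al 1817, N 2856.
Hence IE_2: Mg < Al < N.

N > Al > Mg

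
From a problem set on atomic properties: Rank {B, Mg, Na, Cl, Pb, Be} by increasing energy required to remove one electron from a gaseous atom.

Across a period the outer electron is held more tightly (higher IE₁); down a group it sits in a higher shell, more shielded, and comes off more easily.
These span different periods and groups, so the two trends combine.
Pb > Na: the two effects oppose for this pair; the across-period effect wins (716 vs 496 kJ/mol).
Mg > Pb: the two effects oppose for this pair; the down-group effect wins (738 vs 716 kJ/mol).
B > Mg: both effects reinforce here, so B is clearly the higher of the two.
Be > B: this pair runs against the simple trend — see the exception note.
Cl > Be: period and group pull opposite ways; the across-period shift dominates (1251 vs 900 kJ/mol).
Note the exception: Be has a higher first ionization energy than B, contrary to the simple trend — removing B's lone 2p electron is easier than breaking Be's filled 2s².
Tabulated first ionization energy (kJ/mol): Be 900, B 801, Na 496, Mg 738, Cl 1251, Pb 716.
So from lowest to highest: Na < Pb < Mg < B < Be < Cl.

Na < Pb < Mg < B < Be < Cl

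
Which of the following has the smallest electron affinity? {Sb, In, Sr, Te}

Atoms with high Z_eff and room in the valence shell (especially the halogens) have the most exothermic electron affinities.
All lie in period 5, so electron affinity increases left to right.
The smallest electron affinity among these belongs to Sr.

Sr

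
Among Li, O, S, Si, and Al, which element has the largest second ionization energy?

After 1 electron has been removed, what remains? Li⁺ is the bare [He] core; O⁺ still has 5 valence electrons; S⁺ still has 5 valence electrons; Si⁺ still has 3 valence electrons; Al⁺ still has 2 valence electrons.
Breaking into a closed-shell core is much more expensive than removing a leftover valence electron — Li has the largest IE_2 here.
Valence configurations: O⁺ [He]2s²2p³, S⁺ [Ne]3s²3p³, Si⁺ [Ne]3s²3p¹, Al⁺ [Ne]3s².
Si⁺ loses a lone 3p electron whereas Al⁺ must break into a filled 3s² pair, so IE_2(Al) > IE_2(Si) even though Si has the higher nuclear charge.
The numbers (kJ/mol): Li 7298, O 3388, S 2252, Si 1577, Al 1817.
So the second ionization energies run Si < Al < S < O < Li.

Li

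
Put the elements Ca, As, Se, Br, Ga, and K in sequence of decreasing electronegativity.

Atoms toward the upper right of the periodic table pull bonding electrons most strongly.
All lie in period 4, so electronegativity increases left to right.
So from highest to lowest: Br > Se > As > Ga > Ca > K.

Br, Se, As, Ga, Ca, K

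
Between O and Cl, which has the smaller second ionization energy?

Cl

The second ionization energy removes an electron from the +1 ion. For each element: O⁺ still has 5 valence electrons; Cl⁺ still has 6 valence electrons.
All are still removing valence electrons, so compare the +1 ions as you would atoms: IE_2 generally rises across a period (higher Z_eff) and falls down a group (larger shell), subject to the usual subshell exceptions.
Valence configurations: O⁺ [He]2s²2p³, Cl⁺ [Ne]3s²3p⁴.
The numbers (kJ/mol): O 3388, Cl 2298.
Hence IE_2: Cl < O.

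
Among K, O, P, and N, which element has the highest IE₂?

O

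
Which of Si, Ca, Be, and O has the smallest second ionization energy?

Ca

IE_2 is the cost of taking one more electron from the +1 cation: Si⁺ still has 3 valence electrons; Ca⁺ still has 1 valence electron; Be⁺ still has 1 valence electron; O⁺ still has 5 valence electrons.
All are still removing valence electrons, so compare the +1 ions as you would atoms: IE_2 generally rises across a period (higher Z_eff) and falls down a group (larger shell), subject to the usual subshell exceptions.
Valence configurations: Si⁺ [Ne]3s²3p¹, Ca⁺ [Ar]4s¹, Be⁺ [He]2s¹, O⁺ [He]2s²2p³.
Approximate IE_2 values (kJ/mol): Si 1577, Ca 1145, Be 1757, O 3388.
Putting it together, IE_2: Ca < Si < Be < O.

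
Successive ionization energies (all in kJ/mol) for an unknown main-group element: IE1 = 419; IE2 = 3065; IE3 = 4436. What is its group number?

Group 1

Look for the largest jump between consecutive ionization energies: IE2/IE1 ≈ 7.3, far larger than any earlier ratio.
That jump marks the point where a core electron is being removed. So the atom has 1 valence electron.
A main-group element with 1 valence electron is in group 1.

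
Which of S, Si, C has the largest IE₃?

C

The third ionization energy removes an electron from the +2 ion. For each element: S²⁺ still has 4 valence electrons; Si²⁺ still has 2 valence electrons; C²⁺ still has 2 valence electrons.
All are still removing valence electrons, so compare the +2 ions as you would atoms: IE_3 generally rises across a period (higher Z_eff) and falls down a group (larger shell), subject to the usual subshell exceptions.
Valence configurations: S²⁺ [Ne]3s²3p², Si²⁺ [Ne]3s², C²⁺ [He]2s².
Approximate IE_3 values (kJ/mol): S 3357, Si 3232, C 4620.
Overall IE_3 order: Si < S < C.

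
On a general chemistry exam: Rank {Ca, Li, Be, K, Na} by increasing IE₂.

Ca, Be, K, Na, Li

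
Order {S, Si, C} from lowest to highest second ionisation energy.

Si, S, C

IE_2 is the cost of taking one more electron from the +1 cation: S⁺ still has 5 valence electrons; Si⁺ still has 3 valence electrons; C⁺ still has 3 valence electrons.
All are still removing valence electrons, so compare the +1 ions as you would atoms: IE_2 generally rises across a period (higher Z_eff) and falls down a group (larger shell), subject to the usual subshell exceptions.
Valence configurations: S⁺ [Ne]3s²3p³, Si⁺ [Ne]3s²3p¹, C⁺ [He]2s²2p¹.
Tabulated IE_2 (kJ/mol): S 2252, Si 1577, C 2353.
Overall IE_2 order: Si < S < C.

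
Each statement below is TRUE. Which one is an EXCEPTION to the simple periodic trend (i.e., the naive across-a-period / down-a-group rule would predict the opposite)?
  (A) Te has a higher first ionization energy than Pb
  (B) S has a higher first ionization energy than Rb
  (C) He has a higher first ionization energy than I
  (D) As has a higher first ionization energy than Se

The general trend: first ionization energy increases across a period and decreases down a group.
(A) Te (period 5, group 16) vs Pb (period 6, group 14): the stated order agrees with the simple trend.
(B) S (period 3, group 16) vs Rb (period 5, group 1): the stated order agrees with the simple trend.
(C) He (period 1, group 18) vs I (period 5, group 17): the stated order agrees with the simple trend.
(D) As (period 4, group 15) vs Se (period 4, group 16): the stated order contradicts the simple trend.
The exception is (D): Se (4p⁴) ionizes more easily than half-filled As (4p³).

(D)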